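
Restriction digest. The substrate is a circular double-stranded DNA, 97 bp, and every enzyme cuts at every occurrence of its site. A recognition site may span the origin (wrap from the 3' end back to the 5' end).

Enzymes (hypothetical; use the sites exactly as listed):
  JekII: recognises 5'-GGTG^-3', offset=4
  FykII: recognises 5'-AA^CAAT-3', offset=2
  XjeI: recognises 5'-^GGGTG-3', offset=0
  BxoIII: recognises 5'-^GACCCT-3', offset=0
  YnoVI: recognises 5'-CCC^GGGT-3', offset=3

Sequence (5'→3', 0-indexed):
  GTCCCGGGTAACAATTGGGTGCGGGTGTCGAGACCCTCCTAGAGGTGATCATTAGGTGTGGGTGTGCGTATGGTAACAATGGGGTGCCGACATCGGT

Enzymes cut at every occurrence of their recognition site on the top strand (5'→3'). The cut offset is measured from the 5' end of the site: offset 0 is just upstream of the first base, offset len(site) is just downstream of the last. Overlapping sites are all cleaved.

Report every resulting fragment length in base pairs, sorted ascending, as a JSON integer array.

[1,1,4,4,5,5,5,5,5,5,6,11,12,12,16]

Site scan:
  JekII GGTG/4: at [17, 23, 43, 54, 60, 82, 94] ⇒ [1, 21, 27, 47, 58, 64, 86]
  FykII AACAAT/2: at [9, 74] ⇒ [11, 76]
  XjeI GGGTG/0: at [16, 22, 59, 81] ⇒ [16, 22, 59, 81]
  BxoIII GACCCT/0: at [31] ⇒ [31]
  YnoVI CCCGGGT/3: at [2] ⇒ [5]

All cut coordinates (distinct, sorted): [1, 5, 11, 16, 21, 22, 27, 31, 47, 58, 59, 64, 76, 81, 86]

Fragments:
  1→5: 4 bp
  5→11: 6 bp
  11→16: 5 bp
  16→21: 5 bp
  21→22: 1 bp
  22→27: 5 bp
  27→31: 4 bp
  31→47: 16 bp
  47→58: 11 bp
  58→59: 1 bp
  59→64: 5 bp
  64→76: 12 bp
  76→81: 5 bp
  81→86: 5 bp
  86→1 (wrap): 97-86+1 = 12 bp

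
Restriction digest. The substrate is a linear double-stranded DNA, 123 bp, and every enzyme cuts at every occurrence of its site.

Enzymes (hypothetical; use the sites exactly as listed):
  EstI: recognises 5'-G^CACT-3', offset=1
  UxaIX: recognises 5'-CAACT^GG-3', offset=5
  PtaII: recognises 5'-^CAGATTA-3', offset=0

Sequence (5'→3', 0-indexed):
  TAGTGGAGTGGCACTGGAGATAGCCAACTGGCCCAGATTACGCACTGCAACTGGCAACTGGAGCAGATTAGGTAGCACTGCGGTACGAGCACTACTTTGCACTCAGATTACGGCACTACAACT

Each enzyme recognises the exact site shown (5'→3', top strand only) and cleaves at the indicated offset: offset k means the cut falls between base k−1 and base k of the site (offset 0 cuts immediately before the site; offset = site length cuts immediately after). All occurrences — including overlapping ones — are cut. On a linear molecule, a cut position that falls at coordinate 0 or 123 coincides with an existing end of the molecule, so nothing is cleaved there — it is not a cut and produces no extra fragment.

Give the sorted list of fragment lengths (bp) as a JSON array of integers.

Site scan:
  EstI GCACT/1: at [10, 41, 74, 88, 98, 112] ⇒ [11, 42, 75, 89, 99, 113]
  UxaIX CAACTGG/5: at [24, 47, 54] ⇒ [29, 52, 59]
  PtaII CAGATTA/0: at [33, 63, 103] ⇒ [33, 63, 103]

All cut coordinates (distinct, sorted): [11, 29, 33, 42, 52, 59, 63, 75, 89, 99, 103, 113]

Fragment lengths:
  [0,11): 11 bp
  [11,29): 18 bp
  [29,33): 4 bp
  [33,42): 9 bp
  [42,52): 10 bp
  [52,59): 7 bp
  [59,63): 4 bp
  [63,75): 12 bp
  [75,89): 14 bp
  [89,99): 10 bp
  [99,103): 4 bp
  [103,113): 10 bp
  [113,123): 10 bp

[4,4,4,7,9,10,10,10,10,11,12,14,18]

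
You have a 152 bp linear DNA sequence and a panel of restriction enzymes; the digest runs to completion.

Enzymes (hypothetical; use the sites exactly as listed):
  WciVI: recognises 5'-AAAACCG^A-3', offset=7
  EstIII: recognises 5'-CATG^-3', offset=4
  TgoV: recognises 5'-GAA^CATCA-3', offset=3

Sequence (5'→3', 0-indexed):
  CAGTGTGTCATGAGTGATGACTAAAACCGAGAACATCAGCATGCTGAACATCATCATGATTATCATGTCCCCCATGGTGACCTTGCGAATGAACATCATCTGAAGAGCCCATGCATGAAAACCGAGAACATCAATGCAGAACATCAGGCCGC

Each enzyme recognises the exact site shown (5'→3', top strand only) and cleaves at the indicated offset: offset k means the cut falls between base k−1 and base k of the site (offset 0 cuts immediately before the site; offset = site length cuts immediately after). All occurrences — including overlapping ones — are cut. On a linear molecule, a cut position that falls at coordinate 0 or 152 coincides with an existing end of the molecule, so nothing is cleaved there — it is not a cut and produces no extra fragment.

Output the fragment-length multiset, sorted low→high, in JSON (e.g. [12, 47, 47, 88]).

[4,4,4,5,7,9,9,10,10,11,12,13,17,17,20]

Scan for sites:
  WciVI AAAACCGA/7: at [22, 117] ⇒ [29, 124]
  EstIII CATG/4: at [8, 39, 54, 63, 72, 109, 113] ⇒ [12, 43, 58, 67, 76, 113, 117]
  TgoV GAACATCA/3: at [30, 45, 90, 125, 138] ⇒ [33, 48, 93, 128, 141]

All cut coordinates (distinct, sorted): [12, 29, 33, 43, 48, 58, 67, 76, 93, 113, 117, 124, 128, 141]

Fragment lengths:
  [0,12): 12 bp
  [12,29): 17 bp
  [29,33): 4 bp
  [33,43): 10 bp
  [43,48): 5 bp
  [48,58): 10 bp
  [58,67): 9 bp
  [67,76): 9 bp
  [76,93): 17 bp
  [93,113): 20 bp
  [113,117): 4 bp
  [117,124): 7 bp
  [124,128): 4 bp
  [128,141): 13 bp
  [141,152): 11 bp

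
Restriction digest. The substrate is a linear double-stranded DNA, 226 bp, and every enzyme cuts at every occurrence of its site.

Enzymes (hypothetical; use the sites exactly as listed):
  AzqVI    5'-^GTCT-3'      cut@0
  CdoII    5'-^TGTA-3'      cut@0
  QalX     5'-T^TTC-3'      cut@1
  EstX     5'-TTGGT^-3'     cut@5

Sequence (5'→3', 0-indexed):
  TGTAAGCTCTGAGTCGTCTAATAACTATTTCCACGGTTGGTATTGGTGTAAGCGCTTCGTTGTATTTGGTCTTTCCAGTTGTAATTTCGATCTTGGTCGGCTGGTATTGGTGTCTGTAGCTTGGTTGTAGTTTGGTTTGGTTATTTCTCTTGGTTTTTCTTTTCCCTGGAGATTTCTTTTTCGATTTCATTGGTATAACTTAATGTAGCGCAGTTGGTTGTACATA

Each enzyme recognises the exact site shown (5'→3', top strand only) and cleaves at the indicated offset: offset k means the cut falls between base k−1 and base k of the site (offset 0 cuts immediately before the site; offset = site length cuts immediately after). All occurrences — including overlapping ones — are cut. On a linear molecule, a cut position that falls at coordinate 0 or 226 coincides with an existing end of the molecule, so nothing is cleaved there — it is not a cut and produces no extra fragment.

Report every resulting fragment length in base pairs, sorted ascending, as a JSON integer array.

[1,2,2,2,3,3,5,5,5,6,6,6,7,8,8,9,9,10,11,11,12,12,13,13,13,14,15,15]

Site scan:
  AzqVI (GTCT, off=0): starts [15, 68, 111] → cuts [15, 68, 111]
  CdoII (TGTA, off=0): starts [0, 46, 60, 79, 114, 125, 203, 218] → cuts [46, 60, 79, 114, 125, 203, 218] (position 0 is a terminus of the linear molecule — no cut)
  QalX (TTTC, off=1): starts [27, 71, 84, 143, 155, 160, 172, 178, 184] → cuts [28, 72, 85, 144, 156, 161, 173, 179, 185]
  EstX (TTGGT, off=5): starts [36, 42, 65, 92, 106, 120, 131, 136, 149, 189, 213] → cuts [41, 47, 70, 97, 111, 125, 136, 141, 154, 194, 218]

Pooled cuts: [15, 28, 41, 46, 47, 60, 68, 70, 72, 79, 85, 97, 111, 114, 125, 136, 141, 144, 154, 156, 161, 173, 179, 185, 194, 203, 218]

Fragment lengths:
  [0,15): 15 bp
  [15,28): 13 bp
  [28,41): 13 bp
  [41,46): 5 bp
  [46,47): 1 bp
  [47,60): 13 bp
  [60,68): 8 bp
  [68,70): 2 bp
  [70,72): 2 bp
  [72,79): 7 bp
  [79,85): 6 bp
  [85,97): 12 bp
  [97,111): 14 bp
  [111,114): 3 bp
  [114,125): 11 bp
  [125,136): 11 bp
  [136,141): 5 bp
  [141,144): 3 bp
  [144,154): 10 bp
  [154,156): 2 bp
  [156,161): 5 bp
  [161,173): 12 bp
  [173,179): 6 bp
  [179,185): 6 bp
  [185,194): 9 bp
  [194,203): 9 bp
  [203,218): 15 bp
  [218,226): 8 bp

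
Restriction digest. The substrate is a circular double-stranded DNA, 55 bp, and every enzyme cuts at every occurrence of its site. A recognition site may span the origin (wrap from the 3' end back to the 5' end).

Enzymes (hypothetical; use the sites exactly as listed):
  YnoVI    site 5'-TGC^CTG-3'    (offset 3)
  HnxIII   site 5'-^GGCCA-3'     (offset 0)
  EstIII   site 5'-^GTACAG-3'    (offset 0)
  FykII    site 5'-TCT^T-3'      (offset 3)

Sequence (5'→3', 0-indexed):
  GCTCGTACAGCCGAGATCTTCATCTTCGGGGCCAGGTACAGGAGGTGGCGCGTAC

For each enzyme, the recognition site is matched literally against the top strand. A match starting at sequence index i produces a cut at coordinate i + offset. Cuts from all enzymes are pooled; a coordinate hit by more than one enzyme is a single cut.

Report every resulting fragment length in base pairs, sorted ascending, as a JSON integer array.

Per-enzyme occurrences:
  YnoVI (TGCCTG, off=3): no sites
  HnxIII GGCCA/0: at [29] ⇒ [29]
  EstIII GTACAG/0: at [4, 35] ⇒ [4, 35]
  FykII TCTT/3: at [16, 22] ⇒ [19, 25]

All cut coordinates (distinct, sorted): [4, 19, 25, 29, 35]

Fragments:
  4→19: 15 bp
  19→25: 6 bp
  25→29: 4 bp
  29→35: 6 bp
  35→4 (wrap): 55-35+4 = 24 bp

[4,6,6,15,24]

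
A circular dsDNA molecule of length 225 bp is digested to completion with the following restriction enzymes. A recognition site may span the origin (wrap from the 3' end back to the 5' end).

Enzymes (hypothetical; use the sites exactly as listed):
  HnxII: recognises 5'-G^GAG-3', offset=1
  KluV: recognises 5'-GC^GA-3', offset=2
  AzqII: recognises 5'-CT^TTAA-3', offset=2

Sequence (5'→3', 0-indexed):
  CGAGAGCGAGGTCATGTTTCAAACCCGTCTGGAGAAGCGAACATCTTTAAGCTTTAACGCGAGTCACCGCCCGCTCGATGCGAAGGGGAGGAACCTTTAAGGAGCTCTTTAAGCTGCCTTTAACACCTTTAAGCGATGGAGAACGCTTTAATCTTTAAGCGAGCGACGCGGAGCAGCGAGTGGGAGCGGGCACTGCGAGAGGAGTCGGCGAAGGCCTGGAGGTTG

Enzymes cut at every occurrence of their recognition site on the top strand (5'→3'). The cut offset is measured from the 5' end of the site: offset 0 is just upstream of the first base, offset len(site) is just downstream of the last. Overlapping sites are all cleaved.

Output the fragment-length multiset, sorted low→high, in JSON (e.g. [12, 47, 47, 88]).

Scan for sites:
  HnxII (GGAG, off=1): starts [30, 86, 100, 137, 169, 182, 200, 217] → cuts [31, 87, 101, 138, 170, 183, 201, 218]
  KluV (GCGA, off=2): starts [5, 36, 58, 79, 132, 158, 162, 175, 194, 207, 224] → cuts [1, 7, 38, 60, 81, 134, 160, 164, 177, 196, 209]
  AzqII (CTTTAA, off=2): starts [44, 51, 94, 106, 117, 126, 145, 152] → cuts [46, 53, 96, 108, 119, 128, 147, 154]

Pooled cuts: [1, 7, 31, 38, 46, 53, 60, 81, 87, 96, 101, 108, 119, 128, 134, 138, 147, 154, 160, 164, 170, 177, 183, 196, 201, 209, 218]

Fragment lengths:
  1→7: 6 bp
  7→31: 24 bp
  31→38: 7 bp
  38→46: 8 bp
  46→53: 7 bp
  53→60: 7 bp
  60→81: 21 bp
  81→87: 6 bp
  87→96: 9 bp
  96→101: 5 bp
  101→108: 7 bp
  108→119: 11 bp
  119→128: 9 bp
  128→134: 6 bp
  134→138: 4 bp
  138→147: 9 bp
  147→154: 7 bp
  154→160: 6 bp
  160→164: 4 bp
  164→170: 6 bp
  170→177: 7 bp
  177→183: 6 bp
  183→196: 13 bp
  196→201: 5 bp
  201→209: 8 bp
  209→218: 9 bp
  218→1 (wrap): 225-218+1 = 8 bp

[4,4,5,5,6,6,6,6,6,6,7,7,7,7,7,7,8,8,8,9,9,9,9,11,13,21,24]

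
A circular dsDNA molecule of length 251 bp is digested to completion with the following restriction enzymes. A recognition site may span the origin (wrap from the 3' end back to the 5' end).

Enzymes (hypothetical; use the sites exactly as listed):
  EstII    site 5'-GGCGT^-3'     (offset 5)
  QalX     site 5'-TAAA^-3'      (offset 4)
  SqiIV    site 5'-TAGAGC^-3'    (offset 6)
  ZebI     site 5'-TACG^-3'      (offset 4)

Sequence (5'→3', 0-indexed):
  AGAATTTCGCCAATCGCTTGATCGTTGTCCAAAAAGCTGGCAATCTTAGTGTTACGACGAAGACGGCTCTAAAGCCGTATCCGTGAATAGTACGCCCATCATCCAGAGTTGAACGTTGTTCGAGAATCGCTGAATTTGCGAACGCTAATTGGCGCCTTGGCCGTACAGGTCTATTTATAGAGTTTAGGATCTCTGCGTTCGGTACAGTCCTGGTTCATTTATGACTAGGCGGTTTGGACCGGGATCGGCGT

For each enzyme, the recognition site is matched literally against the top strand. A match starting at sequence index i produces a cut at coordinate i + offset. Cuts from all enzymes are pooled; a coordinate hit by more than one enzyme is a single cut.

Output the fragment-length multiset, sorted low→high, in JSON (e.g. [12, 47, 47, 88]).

Scan for sites:
  EstII GGCGT/5: at [246] ⇒ [0]
  QalX TAAA/4: at [69] ⇒ [73]
  SqiIV (TAGAGC, off=6): no sites
  ZebI TACG/4: at [52, 90] ⇒ [56, 94]

All cut coordinates (distinct, sorted): [0, 56, 73, 94]

Fragment lengths:
  0→56: 56 bp
  56→73: 17 bp
  73→94: 21 bp
  94→0 (wrap): 251-94+0 = 157 bp

[17,21,56,157]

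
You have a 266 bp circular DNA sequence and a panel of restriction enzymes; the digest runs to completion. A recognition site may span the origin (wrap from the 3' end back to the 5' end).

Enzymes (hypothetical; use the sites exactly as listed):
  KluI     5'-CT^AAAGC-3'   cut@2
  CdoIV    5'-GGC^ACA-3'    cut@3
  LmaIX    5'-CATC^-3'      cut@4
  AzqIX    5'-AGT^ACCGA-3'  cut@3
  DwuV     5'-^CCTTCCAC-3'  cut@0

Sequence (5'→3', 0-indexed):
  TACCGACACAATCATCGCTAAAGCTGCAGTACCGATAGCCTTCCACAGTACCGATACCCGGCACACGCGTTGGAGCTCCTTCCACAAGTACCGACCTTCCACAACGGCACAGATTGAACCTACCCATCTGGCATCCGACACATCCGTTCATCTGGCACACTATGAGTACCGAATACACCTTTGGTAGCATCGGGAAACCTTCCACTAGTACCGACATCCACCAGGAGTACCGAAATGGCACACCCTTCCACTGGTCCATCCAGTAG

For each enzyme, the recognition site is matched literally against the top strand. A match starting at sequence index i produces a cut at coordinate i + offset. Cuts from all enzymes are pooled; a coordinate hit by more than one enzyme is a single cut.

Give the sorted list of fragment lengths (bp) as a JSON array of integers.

[3,4,4,5,6,7,7,8,8,9,9,10,11,11,11,11,12,12,13,14,15,15,17,20,24]

Scan for sites:
  KluI CTAAAGC/2: at [17] ⇒ [19]
  CdoIV GGCACA/3: at [59, 105, 153, 236] ⇒ [62, 108, 156, 239]
  LmaIX CATC/4: at [12, 124, 131, 140, 148, 187, 214, 256] ⇒ [16, 128, 135, 144, 152, 191, 218, 260]
  AzqIX AGTACCGA/3: at [27, 46, 86, 164, 206, 225, 264] ⇒ [1, 30, 49, 89, 167, 209, 228]
  DwuV CCTTCCAC/0: at [38, 77, 94, 197, 243] ⇒ [38, 77, 94, 197, 243]

Pooled cuts: [1, 16, 19, 30, 38, 49, 62, 77, 89, 94, 108, 128, 135, 144, 152, 156, 167, 191, 197, 209, 218, 228, 239, 243, 260]

Fragment lengths:
  1→16: 15 bp
  16→19: 3 bp
  19→30: 11 bp
  30→38: 8 bp
  38→49: 11 bp
  49→62: 13 bp
  62→77: 15 bp
  77→89: 12 bp
  89→94: 5 bp
  94→108: 14 bp
  108→128: 20 bp
  128→135: 7 bp
  135→144: 9 bp
  144→152: 8 bp
  152→156: 4 bp
  156→167: 11 bp
  167→191: 24 bp
  191→197: 6 bp
  197→209: 12 bp
  209→218: 9 bp
  218→228: 10 bp
  228→239: 11 bp
  239→243: 4 bp
  243→260: 17 bp
  260→1 (wrap): 266-260+1 = 7 bp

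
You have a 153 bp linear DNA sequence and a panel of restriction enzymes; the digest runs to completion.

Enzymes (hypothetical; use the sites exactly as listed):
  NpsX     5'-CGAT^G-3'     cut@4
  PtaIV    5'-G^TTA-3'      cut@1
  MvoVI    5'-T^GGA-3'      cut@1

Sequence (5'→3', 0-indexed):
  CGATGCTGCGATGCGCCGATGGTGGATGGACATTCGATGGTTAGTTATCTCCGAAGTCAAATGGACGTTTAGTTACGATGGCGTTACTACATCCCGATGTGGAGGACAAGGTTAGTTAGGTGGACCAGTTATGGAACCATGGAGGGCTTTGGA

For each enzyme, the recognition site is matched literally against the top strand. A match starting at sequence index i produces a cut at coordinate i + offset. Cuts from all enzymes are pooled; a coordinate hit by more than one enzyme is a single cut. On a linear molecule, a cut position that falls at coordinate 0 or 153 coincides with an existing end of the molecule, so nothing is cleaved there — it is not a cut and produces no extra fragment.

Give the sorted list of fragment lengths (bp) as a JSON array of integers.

[2,2,3,3,4,4,4,4,4,4,6,7,7,8,8,8,10,10,11,11,15,18]

Site scan:
  NpsX CGATG/4: at [0, 8, 16, 34, 75, 94] ⇒ [4, 12, 20, 38, 79, 98]
  PtaIV GTTA/1: at [39, 43, 71, 82, 110, 114, 127] ⇒ [40, 44, 72, 83, 111, 115, 128]
  MvoVI TGGA/1: at [22, 26, 61, 99, 120, 131, 139, 149] ⇒ [23, 27, 62, 100, 121, 132, 140, 150]

Pooled cuts: [4, 12, 20, 23, 27, 38, 40, 44, 62, 72, 79, 83, 98, 100, 111, 115, 121, 128, 132, 140, 150]

Fragments:
  [0,4): 4 bp
  [4,12): 8 bp
  [12,20): 8 bp
  [20,23): 3 bp
  [23,27): 4 bp
  [27,38): 11 bp
  [38,40): 2 bp
  [40,44): 4 bp
  [44,62): 18 bp
  [62,72): 10 bp
  [72,79): 7 bp
  [79,83): 4 bp
  [83,98): 15 bp
  [98,100): 2 bp
  [100,111): 11 bp
  [111,115): 4 bp
  [115,121): 6 bp
  [121,128): 7 bp
  [128,132): 4 bp
  [132,140): 8 bp
  [140,150): 10 bp
  [150,153): 3 bp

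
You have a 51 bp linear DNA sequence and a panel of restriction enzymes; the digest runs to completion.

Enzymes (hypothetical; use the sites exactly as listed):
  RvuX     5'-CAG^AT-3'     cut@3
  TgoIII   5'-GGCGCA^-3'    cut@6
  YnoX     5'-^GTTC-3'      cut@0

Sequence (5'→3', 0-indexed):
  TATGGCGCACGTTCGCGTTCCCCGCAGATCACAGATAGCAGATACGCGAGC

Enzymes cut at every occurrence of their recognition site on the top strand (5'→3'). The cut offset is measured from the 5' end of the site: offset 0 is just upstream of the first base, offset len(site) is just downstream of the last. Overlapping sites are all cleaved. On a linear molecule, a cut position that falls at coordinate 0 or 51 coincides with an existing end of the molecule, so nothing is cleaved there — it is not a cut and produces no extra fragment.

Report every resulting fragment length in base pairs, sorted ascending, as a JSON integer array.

[1,6,7,7,9,10,11]

Per-enzyme occurrences:
  RvuX CAGAT/3: at [24, 31, 38] ⇒ [27, 34, 41]
  TgoIII GGCGCA/6: at [3] ⇒ [9]
  YnoX GTTC/0: at [10, 16] ⇒ [10, 16]

Pooled cuts: [9, 10, 16, 27, 34, 41]

Fragments:
  [0,9): 9 bp
  [9,10): 1 bp
  [10,16): 6 bp
  [16,27): 11 bp
  [27,34): 7 bp
  [34,41): 7 bp
  [41,51): 10 bp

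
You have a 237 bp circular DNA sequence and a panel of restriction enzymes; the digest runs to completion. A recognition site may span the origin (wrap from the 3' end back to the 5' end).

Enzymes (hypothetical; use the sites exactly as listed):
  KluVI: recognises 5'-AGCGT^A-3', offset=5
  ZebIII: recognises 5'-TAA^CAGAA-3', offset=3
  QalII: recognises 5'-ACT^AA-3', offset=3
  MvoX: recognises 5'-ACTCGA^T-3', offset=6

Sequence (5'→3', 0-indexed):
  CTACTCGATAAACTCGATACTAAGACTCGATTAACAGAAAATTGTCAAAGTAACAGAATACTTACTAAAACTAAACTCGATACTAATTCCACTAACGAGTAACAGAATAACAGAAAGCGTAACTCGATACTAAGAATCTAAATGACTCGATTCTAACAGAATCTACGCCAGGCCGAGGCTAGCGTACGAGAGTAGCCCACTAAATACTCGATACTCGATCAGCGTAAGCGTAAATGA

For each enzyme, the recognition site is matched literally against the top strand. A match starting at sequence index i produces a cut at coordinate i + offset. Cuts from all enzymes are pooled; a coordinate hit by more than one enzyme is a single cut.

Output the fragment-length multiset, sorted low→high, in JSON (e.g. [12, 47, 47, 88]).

[4,4,4,4,6,6,6,7,7,7,8,8,9,9,9,9,10,10,13,14,16,19,19,29]

Scan for sites:
  KluVI (AGCGTA, off=5): starts [115, 180, 220, 226] → cuts [120, 185, 225, 231]
  ZebIII (TAACAGAA, off=3): starts [31, 50, 99, 107, 153] → cuts [34, 53, 102, 110, 156]
  QalII (ACTAA, off=3): starts [18, 63, 69, 81, 90, 128, 198] → cuts [21, 66, 72, 84, 93, 131, 201]
  MvoX (ACTCGAT, off=6): starts [2, 11, 24, 74, 121, 144, 205, 212] → cuts [8, 17, 30, 80, 127, 150, 211, 218]

All cut coordinates (distinct, sorted): [8, 17, 21, 30, 34, 53, 66, 72, 80, 84, 93, 102, 110, 120, 127, 131, 150, 156, 185, 201, 211, 218, 225, 231]

Fragment lengths:
  8→17: 9 bp
  17→21: 4 bp
  21→30: 9 bp
  30→34: 4 bp
  34→53: 19 bp
  53→66: 13 bp
  66→72: 6 bp
  72→80: 8 bp
  80→84: 4 bp
  84→93: 9 bp
  93→102: 9 bp
  102→110: 8 bp
  110→120: 10 bp
  120→127: 7 bp
  127→131: 4 bp
  131→150: 19 bp
  150→156: 6 bp
  156→185: 29 bp
  185→201: 16 bp
  201→211: 10 bp
  211→218: 7 bp
  218→225: 7 bp
  225→231: 6 bp
  231→8 (wrap): 237-231+8 = 14 bp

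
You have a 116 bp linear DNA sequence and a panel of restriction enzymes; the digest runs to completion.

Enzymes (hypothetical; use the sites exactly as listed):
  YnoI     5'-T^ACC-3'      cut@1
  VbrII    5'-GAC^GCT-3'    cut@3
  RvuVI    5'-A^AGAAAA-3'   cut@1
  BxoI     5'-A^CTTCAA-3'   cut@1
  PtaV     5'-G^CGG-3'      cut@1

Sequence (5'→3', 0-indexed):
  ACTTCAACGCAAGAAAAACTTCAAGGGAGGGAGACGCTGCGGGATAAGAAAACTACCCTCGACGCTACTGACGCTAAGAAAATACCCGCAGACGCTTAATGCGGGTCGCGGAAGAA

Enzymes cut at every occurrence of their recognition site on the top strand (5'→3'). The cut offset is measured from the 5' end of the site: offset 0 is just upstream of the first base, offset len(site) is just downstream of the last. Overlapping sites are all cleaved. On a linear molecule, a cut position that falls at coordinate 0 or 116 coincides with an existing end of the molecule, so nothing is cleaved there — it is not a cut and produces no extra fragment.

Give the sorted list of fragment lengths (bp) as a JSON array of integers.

Site scan:
  YnoI TACC/1: at [53, 82] ⇒ [54, 83]
  VbrII GACGCT/3: at [32, 60, 69, 90] ⇒ [35, 63, 72, 93]
  RvuVI AAGAAAA/1: at [10, 45, 75] ⇒ [11, 46, 76]
  BxoI ACTTCAA/1: at [0, 17] ⇒ [1, 18]
  PtaV GCGG/1: at [38, 100, 107] ⇒ [39, 101, 108]

Pooled cuts: [1, 11, 18, 35, 39, 46, 54, 63, 72, 76, 83, 93, 101, 108]

Fragment lengths:
  [0,1): 1 bp
  [1,11): 10 bp
  [11,18): 7 bp
  [18,35): 17 bp
  [35,39): 4 bp
  [39,46): 7 bp
  [46,54): 8 bp
  [54,63): 9 bp
  [63,72): 9 bp
  [72,76): 4 bp
  [76,83): 7 bp
  [83,93): 10 bp
  [93,101): 8 bp
  [101,108): 7 bp
  [108,116): 8 bp

[1,4,4,7,7,7,7,8,8,8,9,9,10,10,17]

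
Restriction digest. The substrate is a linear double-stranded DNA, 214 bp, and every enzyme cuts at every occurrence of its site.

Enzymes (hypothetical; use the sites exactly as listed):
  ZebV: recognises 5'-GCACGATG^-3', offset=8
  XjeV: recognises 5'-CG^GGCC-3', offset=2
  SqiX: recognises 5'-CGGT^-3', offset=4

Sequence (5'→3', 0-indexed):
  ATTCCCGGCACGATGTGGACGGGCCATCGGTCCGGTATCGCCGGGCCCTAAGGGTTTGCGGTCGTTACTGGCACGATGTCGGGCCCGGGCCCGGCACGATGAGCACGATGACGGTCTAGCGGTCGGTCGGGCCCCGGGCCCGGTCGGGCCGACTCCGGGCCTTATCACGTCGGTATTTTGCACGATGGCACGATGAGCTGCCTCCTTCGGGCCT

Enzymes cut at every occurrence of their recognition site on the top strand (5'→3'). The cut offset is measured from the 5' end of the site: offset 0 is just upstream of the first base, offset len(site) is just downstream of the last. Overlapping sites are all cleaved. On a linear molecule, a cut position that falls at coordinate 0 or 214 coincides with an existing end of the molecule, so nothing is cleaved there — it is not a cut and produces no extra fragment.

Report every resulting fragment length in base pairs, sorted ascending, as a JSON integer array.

Site scan:
  ZebV (GCACGATG, off=8): starts [7, 70, 93, 102, 179, 187] → cuts [15, 78, 101, 110, 187, 195]
  XjeV (CGGGCC, off=2): starts [19, 41, 79, 85, 127, 134, 144, 155, 207] → cuts [21, 43, 81, 87, 129, 136, 146, 157, 209]
  SqiX (CGGT, off=4): starts [27, 32, 58, 111, 119, 123, 140, 170] → cuts [31, 36, 62, 115, 123, 127, 144, 174]

Pooled cuts: [15, 21, 31, 36, 43, 62, 78, 81, 87, 101, 110, 115, 123, 127, 129, 136, 144, 146, 157, 174, 187, 195, 209]

Fragment lengths:
  [0,15): 15 bp
  [15,21): 6 bp
  [21,31): 10 bp
  [31,36): 5 bp
  [36,43): 7 bp
  [43,62): 19 bp
  [62,78): 16 bp
  [78,81): 3 bp
  [81,87): 6 bp
  [87,101): 14 bp
  [101,110): 9 bp
  [110,115): 5 bp
  [115,123): 8 bp
  [123,127): 4 bp
  [127,129): 2 bp
  [129,136): 7 bp
  [136,144): 8 bp
  [144,146): 2 bp
  [146,157): 11 bp
  [157,174): 17 bp
  [174,187): 13 bp
  [187,195): 8 bp
  [195,209): 14 bp
  [209,214): 5 bp

[2,2,3,4,5,5,5,6,6,7,7,8,8,8,9,10,11,13,14,14,15,16,17,19]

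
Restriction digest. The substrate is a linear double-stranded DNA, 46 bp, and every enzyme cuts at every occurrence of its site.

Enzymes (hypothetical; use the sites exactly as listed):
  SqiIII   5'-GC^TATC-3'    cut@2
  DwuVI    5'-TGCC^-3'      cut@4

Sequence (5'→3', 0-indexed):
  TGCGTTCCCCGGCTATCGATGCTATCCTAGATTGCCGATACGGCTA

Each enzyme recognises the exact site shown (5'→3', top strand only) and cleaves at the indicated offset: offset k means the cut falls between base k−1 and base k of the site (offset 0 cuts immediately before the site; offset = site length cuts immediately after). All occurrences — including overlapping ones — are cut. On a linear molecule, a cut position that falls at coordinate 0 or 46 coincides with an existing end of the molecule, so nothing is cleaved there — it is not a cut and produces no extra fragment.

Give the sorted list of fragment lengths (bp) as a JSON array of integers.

[9,10,13,14]

Site scan:
  SqiIII GCTATC/2: at [11, 20] ⇒ [13, 22]
  DwuVI TGCC/4: at [32] ⇒ [36]

All cut coordinates (distinct, sorted): [13, 22, 36]

Fragments:
  [0,13): 13 bp
  [13,22): 9 bp
  [22,36): 14 bp
  [36,46): 10 bp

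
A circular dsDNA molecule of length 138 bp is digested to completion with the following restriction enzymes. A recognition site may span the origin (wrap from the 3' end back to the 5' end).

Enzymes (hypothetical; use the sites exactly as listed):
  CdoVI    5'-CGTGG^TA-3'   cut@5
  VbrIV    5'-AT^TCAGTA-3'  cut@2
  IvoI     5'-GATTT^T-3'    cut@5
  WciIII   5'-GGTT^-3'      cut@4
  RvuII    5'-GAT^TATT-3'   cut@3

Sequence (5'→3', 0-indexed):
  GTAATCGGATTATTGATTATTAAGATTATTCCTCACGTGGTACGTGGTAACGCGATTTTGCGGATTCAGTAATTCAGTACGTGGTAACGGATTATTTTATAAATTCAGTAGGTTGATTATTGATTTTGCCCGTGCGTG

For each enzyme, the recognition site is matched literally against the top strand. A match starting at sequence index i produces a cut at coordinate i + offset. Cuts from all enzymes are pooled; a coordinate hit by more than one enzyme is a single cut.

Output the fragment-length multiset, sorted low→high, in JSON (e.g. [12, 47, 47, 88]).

[3,7,7,7,8,8,9,9,9,10,11,11,12,13,14]

Per-enzyme occurrences:
  CdoVI CGTGGTA/5: at [35, 42, 79, 134] ⇒ [1, 40, 47, 84]
  VbrIV ATTCAGTA/2: at [63, 71, 102] ⇒ [65, 73, 104]
  IvoI GATTTT/5: at [53, 121] ⇒ [58, 126]
  WciIII GGTT/4: at [110] ⇒ [114]
  RvuII GATTATT/3: at [7, 14, 23, 89, 114] ⇒ [10, 17, 26, 92, 117]

Pooled cuts: [1, 10, 17, 26, 40, 47, 58, 65, 73, 84, 92, 104, 114, 117, 126]

Fragment lengths:
  1→10: 9 bp
  10→17: 7 bp
  17→26: 9 bp
  26→40: 14 bp
  40→47: 7 bp
  47→58: 11 bp
  58→65: 7 bp
  65→73: 8 bp
  73→84: 11 bp
  84→92: 8 bp
  92→104: 12 bp
  104→114: 10 bp
  114→117: 3 bp
  117→126: 9 bp
  126→1 (wrap): 138-126+1 = 13 bp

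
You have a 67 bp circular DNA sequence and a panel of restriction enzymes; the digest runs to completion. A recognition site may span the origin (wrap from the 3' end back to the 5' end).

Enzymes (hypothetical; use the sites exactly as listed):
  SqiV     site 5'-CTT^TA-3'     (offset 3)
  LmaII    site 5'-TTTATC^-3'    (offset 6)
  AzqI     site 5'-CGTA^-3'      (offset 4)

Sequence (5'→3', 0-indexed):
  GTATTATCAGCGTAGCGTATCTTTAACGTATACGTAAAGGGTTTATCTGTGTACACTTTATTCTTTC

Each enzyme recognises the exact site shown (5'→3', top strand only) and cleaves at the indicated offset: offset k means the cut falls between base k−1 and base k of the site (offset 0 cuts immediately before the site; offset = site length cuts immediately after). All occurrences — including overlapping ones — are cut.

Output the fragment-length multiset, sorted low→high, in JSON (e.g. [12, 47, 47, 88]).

Per-enzyme occurrences:
  SqiV CTTTA/3: at [20, 55] ⇒ [23, 58]
  LmaII TTTATC/6: at [41] ⇒ [47]
  AzqI CGTA/4: at [10, 15, 26, 32, 66] ⇒ [3, 14, 19, 30, 36]

Pooled cuts: [3, 14, 19, 23, 30, 36, 47, 58]

Fragments:
  3→14: 11 bp
  14→19: 5 bp
  19→23: 4 bp
  23→30: 7 bp
  30→36: 6 bp
  36→47: 11 bp
  47→58: 11 bp
  58→3 (wrap): 67-58+3 = 12 bp

[4,5,6,7,11,11,11,12]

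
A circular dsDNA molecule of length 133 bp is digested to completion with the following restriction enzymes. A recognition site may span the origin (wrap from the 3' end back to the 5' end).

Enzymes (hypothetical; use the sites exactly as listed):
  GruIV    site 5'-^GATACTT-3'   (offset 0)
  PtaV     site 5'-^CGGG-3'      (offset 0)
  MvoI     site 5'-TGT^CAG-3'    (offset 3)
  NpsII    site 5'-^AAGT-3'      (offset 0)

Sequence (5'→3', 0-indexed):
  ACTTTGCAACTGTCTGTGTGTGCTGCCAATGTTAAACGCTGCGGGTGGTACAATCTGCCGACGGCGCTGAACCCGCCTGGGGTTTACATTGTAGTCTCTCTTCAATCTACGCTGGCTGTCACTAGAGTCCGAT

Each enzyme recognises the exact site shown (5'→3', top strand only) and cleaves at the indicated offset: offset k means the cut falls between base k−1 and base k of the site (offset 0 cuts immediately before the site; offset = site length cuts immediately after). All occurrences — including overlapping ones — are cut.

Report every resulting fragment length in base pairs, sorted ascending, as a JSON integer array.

[44,89]

Scan for sites:
  GruIV (GATACTT, off=0): starts [130] → cuts [130]
  PtaV (CGGG, off=0): starts [41] → cuts [41]
  MvoI (TGTCAG, off=3): no sites
  NpsII (AAGT, off=0): no sites

Pooled cuts: [41, 130]

Fragment lengths:
  41→130: 89 bp
  130→41 (wrap): 133-130+41 = 44 bp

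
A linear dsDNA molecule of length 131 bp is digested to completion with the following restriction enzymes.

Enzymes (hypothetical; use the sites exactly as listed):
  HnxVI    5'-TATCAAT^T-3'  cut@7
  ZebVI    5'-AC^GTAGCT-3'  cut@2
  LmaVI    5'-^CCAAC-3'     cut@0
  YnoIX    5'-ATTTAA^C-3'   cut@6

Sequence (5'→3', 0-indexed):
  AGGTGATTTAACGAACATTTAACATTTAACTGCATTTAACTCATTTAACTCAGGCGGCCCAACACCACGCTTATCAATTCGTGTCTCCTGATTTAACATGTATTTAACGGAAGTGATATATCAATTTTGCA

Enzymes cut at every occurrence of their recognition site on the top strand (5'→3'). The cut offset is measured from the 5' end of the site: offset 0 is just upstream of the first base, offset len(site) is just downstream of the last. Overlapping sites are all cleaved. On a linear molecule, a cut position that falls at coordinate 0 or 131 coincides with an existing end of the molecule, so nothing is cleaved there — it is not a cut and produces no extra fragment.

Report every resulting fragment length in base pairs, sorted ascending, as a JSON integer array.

[6,7,9,10,10,11,11,11,18,18,20]

Scan for sites:
  HnxVI (TATCAATT, off=7): starts [71, 118] → cuts [78, 125]
  ZebVI (ACGTAGCT, off=2): no sites
  LmaVI (CCAAC, off=0): starts [58] → cuts [58]
  YnoIX (ATTTAAC, off=6): starts [5, 16, 23, 33, 42, 90, 101] → cuts [11, 22, 29, 39, 48, 96, 107]

Pooled cuts: [11, 22, 29, 39, 48, 58, 78, 96, 107, 125]

Fragment lengths:
  [0,11): 11 bp
  [11,22): 11 bp
  [22,29): 7 bp
  [29,39): 10 bp
  [39,48): 9 bp
  [48,58): 10 bp
  [58,78): 20 bp
  [78,96): 18 bp
  [96,107): 11 bp
  [107,125): 18 bp
  [125,131): 6 bp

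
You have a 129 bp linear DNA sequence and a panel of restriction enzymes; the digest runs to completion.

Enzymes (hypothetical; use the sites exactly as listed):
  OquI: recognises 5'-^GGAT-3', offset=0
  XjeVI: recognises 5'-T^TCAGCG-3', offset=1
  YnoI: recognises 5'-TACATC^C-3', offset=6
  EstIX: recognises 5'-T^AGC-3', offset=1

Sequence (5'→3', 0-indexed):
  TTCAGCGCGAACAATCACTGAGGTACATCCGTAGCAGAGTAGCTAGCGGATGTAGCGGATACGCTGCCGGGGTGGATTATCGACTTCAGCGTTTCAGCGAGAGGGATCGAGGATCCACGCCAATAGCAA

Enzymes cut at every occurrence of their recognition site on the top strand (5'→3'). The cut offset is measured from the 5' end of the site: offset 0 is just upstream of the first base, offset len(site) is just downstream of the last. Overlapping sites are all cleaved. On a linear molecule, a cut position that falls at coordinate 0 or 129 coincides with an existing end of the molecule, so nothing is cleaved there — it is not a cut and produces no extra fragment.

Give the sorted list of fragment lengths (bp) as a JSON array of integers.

Per-enzyme occurrences:
  OquI (GGAT, off=0): starts [47, 56, 73, 103, 110] → cuts [47, 56, 73, 103, 110]
  XjeVI (TTCAGCG, off=1): starts [0, 84, 92] → cuts [1, 85, 93]
  YnoI (TACATCC, off=6): starts [23] → cuts [29]
  EstIX (TAGC, off=1): starts [31, 39, 43, 52, 123] → cuts [32, 40, 44, 53, 124]

All cut coordinates (distinct, sorted): [1, 29, 32, 40, 44, 47, 53, 56, 73, 85, 93, 103, 110, 124]

Fragments:
  [0,1): 1 bp
  [1,29): 28 bp
  [29,32): 3 bp
  [32,40): 8 bp
  [40,44): 4 bp
  [44,47): 3 bp
  [47,53): 6 bp
  [53,56): 3 bp
  [56,73): 17 bp
  [73,85): 12 bp
  [85,93): 8 bp
  [93,103): 10 bp
  [103,110): 7 bp
  [110,124): 14 bp
  [124,129): 5 bp

[1,3,3,3,4,5,6,7,8,8,10,12,14,17,28]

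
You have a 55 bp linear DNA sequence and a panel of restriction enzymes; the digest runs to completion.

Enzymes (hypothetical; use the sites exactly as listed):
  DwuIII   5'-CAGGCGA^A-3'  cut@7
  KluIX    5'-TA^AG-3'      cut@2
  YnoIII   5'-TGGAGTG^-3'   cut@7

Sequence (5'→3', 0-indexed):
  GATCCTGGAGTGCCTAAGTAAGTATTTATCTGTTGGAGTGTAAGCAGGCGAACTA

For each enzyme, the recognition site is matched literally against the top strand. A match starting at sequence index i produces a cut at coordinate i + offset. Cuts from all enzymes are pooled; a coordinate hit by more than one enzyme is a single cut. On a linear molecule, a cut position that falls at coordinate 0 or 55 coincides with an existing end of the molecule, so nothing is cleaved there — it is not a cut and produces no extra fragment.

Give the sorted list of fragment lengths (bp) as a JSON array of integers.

[2,4,4,4,9,12,20]

Site scan:
  DwuIII (CAGGCGAA, off=7): starts [44] → cuts [51]
  KluIX (TAAG, off=2): starts [14, 18, 40] → cuts [16, 20, 42]
  YnoIII (TGGAGTG, off=7): starts [5, 33] → cuts [12, 40]

All cut coordinates (distinct, sorted): [12, 16, 20, 40, 42, 51]

Fragments:
  [0,12): 12 bp
  [12,16): 4 bp
  [16,20): 4 bp
  [20,40): 20 bp
  [40,42): 2 bp
  [42,51): 9 bp
  [51,55): 4 bp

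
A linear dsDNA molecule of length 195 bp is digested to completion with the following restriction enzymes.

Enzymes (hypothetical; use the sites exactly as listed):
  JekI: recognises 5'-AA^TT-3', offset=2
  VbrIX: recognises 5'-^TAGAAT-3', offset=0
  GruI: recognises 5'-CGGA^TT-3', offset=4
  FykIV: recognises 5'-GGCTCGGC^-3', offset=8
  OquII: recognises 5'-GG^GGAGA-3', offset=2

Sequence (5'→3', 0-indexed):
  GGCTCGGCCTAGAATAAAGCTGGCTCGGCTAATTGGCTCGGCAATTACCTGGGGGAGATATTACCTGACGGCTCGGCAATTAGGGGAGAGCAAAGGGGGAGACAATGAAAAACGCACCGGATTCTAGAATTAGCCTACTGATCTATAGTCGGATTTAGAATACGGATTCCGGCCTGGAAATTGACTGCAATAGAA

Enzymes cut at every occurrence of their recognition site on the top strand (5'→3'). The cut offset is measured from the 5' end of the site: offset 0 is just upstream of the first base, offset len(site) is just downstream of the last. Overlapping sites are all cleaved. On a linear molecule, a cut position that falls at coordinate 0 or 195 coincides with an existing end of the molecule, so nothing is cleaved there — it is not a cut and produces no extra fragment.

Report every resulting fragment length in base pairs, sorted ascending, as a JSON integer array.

Per-enzyme occurrences:
  JekI AATT/2: at [30, 42, 77, 127, 178] ⇒ [32, 44, 79, 129, 180]
  VbrIX TAGAAT/0: at [9, 124, 155] ⇒ [9, 124, 155]
  GruI CGGATT/4: at [117, 149, 162] ⇒ [121, 153, 166]
  FykIV GGCTCGGC/8: at [0, 21, 34, 69] ⇒ [8, 29, 42, 77]
  OquII GGGGAGA/2: at [51, 82, 95] ⇒ [53, 84, 97]

All cut coordinates (distinct, sorted): [8, 9, 29, 32, 42, 44, 53, 77, 79, 84, 97, 121, 124, 129, 153, 155, 166, 180]

Fragment lengths:
  [0,8): 8 bp
  [8,9): 1 bp
  [9,29): 20 bp
  [29,32): 3 bp
  [32,42): 10 bp
  [42,44): 2 bp
  [44,53): 9 bp
  [53,77): 24 bp
  [77,79): 2 bp
  [79,84): 5 bp
  [84,97): 13 bp
  [97,121): 24 bp
  [121,124): 3 bp
  [124,129): 5 bp
  [129,153): 24 bp
  [153,155): 2 bp
  [155,166): 11 bp
  [166,180): 14 bp
  [180,195): 15 bp

[1,2,2,2,3,3,5,5,8,9,10,11,13,14,15,20,24,24,24]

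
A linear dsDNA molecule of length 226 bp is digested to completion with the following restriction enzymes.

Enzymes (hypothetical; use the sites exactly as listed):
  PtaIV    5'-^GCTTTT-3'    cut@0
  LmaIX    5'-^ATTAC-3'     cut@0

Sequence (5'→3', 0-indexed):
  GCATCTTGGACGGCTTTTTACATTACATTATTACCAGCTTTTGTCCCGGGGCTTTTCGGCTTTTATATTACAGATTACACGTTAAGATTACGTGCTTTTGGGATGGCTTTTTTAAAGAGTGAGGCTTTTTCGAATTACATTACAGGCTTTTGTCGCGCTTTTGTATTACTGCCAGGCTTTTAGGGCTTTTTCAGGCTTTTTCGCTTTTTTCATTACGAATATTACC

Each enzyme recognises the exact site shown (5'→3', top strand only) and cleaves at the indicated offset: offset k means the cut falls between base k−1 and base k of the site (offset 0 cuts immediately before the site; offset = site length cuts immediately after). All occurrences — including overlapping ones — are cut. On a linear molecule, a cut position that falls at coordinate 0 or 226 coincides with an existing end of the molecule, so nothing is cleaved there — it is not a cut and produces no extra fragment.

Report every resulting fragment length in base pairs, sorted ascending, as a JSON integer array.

[5,6,7,7,7,7,8,8,8,8,8,9,9,9,9,10,10,11,11,12,12,13,14,18]

Scan for sites:
  PtaIV GCTTTT/0: at [12, 36, 50, 58, 93, 105, 123, 145, 156, 175, 184, 194, 202] ⇒ [12, 36, 50, 58, 93, 105, 123, 145, 156, 175, 184, 194, 202]
  LmaIX ATTAC/0: at [21, 29, 66, 73, 86, 133, 138, 164, 211, 220] ⇒ [21, 29, 66, 73, 86, 133, 138, 164, 211, 220]

All cut coordinates (distinct, sorted): [12, 21, 29, 36, 50, 58, 66, 73, 86, 93, 105, 123, 133, 138, 145, 156, 164, 175, 184, 194, 202, 211, 220]

Fragments:
  [0,12): 12 bp
  [12,21): 9 bp
  [21,29): 8 bp
  [29,36): 7 bp
  [36,50): 14 bp
  [50,58): 8 bp
  [58,66): 8 bp
  [66,73): 7 bp
  [73,86): 13 bp
  [86,93): 7 bp
  [93,105): 12 bp
  [105,123): 18 bp
  [123,133): 10 bp
  [133,138): 5 bp
  [138,145): 7 bp
  [145,156): 11 bp
  [156,164): 8 bp
  [164,175): 11 bp
  [175,184): 9 bp
  [184,194): 10 bp
  [194,202): 8 bp
  [202,211): 9 bp
  [211,220): 9 bp
  [220,226): 6 bp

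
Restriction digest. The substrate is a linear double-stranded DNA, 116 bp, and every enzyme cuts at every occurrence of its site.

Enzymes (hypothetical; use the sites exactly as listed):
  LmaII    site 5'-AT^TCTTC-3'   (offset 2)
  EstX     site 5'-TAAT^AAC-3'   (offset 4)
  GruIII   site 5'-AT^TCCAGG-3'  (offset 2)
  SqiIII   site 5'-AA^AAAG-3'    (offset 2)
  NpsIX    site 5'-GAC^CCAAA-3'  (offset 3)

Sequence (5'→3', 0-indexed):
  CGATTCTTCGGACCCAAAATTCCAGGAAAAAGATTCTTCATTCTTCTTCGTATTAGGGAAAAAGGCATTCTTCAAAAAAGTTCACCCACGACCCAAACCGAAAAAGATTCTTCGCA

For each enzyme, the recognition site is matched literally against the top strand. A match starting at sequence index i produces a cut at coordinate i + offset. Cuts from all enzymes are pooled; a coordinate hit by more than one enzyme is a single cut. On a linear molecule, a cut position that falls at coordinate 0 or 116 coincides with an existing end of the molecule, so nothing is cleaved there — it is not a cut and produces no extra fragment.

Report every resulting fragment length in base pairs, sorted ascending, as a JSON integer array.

[4,6,6,7,7,8,8,8,8,9,10,16,19]

Site scan:
  LmaII ATTCTTC/2: at [2, 32, 39, 66, 106] ⇒ [4, 34, 41, 68, 108]
  EstX (TAATAAC, off=4): no sites
  GruIII ATTCCAGG/2: at [18] ⇒ [20]
  SqiIII AAAAAG/2: at [26, 58, 74, 100] ⇒ [28, 60, 76, 102]
  NpsIX GACCCAAA/3: at [10, 89] ⇒ [13, 92]

Pooled cuts: [4, 13, 20, 28, 34, 41, 60, 68, 76, 92, 102, 108]

Fragment lengths:
  [0,4): 4 bp
  [4,13): 9 bp
  [13,20): 7 bp
  [20,28): 8 bp
  [28,34): 6 bp
  [34,41): 7 bp
  [41,60): 19 bp
  [60,68): 8 bp
  [68,76): 8 bp
  [76,92): 16 bp
  [92,102): 10 bp
  [102,108): 6 bp
  [108,116): 8 bp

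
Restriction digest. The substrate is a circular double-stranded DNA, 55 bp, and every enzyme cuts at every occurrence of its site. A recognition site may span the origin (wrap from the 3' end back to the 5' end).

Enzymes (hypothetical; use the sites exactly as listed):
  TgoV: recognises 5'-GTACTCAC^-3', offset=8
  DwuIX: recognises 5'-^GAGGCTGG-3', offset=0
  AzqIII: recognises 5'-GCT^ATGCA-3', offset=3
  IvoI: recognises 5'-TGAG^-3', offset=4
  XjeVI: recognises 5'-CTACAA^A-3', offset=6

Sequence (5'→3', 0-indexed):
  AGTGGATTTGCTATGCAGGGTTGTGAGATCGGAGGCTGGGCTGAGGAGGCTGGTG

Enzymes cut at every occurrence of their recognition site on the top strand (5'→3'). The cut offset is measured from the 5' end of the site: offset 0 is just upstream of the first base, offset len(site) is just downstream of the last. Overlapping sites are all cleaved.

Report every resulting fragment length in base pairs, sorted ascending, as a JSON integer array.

Per-enzyme occurrences:
  TgoV (GTACTCAC, off=8): no sites
  DwuIX GAGGCTGG/0: at [31, 45] ⇒ [31, 45]
  AzqIII GCTATGCA/3: at [9] ⇒ [12]
  IvoI TGAG/4: at [23, 41, 53] ⇒ [2, 27, 45]
  XjeVI (CTACAAA, off=6): no sites

All cut coordinates (distinct, sorted): [2, 12, 27, 31, 45]

Fragments:
  2→12: 10 bp
  12→27: 15 bp
  27→31: 4 bp
  31→45: 14 bp
  45→2 (wrap): 55-45+2 = 12 bp

[4,10,12,14,15]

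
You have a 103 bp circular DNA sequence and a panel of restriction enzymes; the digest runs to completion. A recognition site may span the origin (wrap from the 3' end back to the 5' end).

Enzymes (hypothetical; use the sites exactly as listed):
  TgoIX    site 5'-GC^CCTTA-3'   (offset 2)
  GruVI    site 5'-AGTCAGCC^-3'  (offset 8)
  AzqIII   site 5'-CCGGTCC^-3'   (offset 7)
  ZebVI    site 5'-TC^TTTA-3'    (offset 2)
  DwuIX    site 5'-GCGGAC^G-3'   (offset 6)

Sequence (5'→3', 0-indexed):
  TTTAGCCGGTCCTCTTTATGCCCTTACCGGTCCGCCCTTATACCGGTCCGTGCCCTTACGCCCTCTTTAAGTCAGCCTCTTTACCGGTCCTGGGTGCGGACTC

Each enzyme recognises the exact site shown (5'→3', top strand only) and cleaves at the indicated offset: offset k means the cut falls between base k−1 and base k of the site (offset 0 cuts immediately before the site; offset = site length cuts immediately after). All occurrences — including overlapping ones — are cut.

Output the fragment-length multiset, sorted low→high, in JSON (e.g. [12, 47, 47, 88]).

Site scan:
  TgoIX (GCCCTTA, off=2): starts [19, 33, 51] → cuts [21, 35, 53]
  GruVI (AGTCAGCC, off=8): starts [69] → cuts [77]
  AzqIII (CCGGTCC, off=7): starts [5, 26, 42, 83] → cuts [12, 33, 49, 90]
  ZebVI (TCTTTA, off=2): starts [12, 63, 77, 101] → cuts [0, 14, 65, 79]
  DwuIX (GCGGACG, off=6): no sites

All cut coordinates (distinct, sorted): [0, 12, 14, 21, 33, 35, 49, 53, 65, 77, 79, 90]

Fragments:
  0→12: 12 bp
  12→14: 2 bp
  14→21: 7 bp
  21→33: 12 bp
  33→35: 2 bp
  35→49: 14 bp
  49→53: 4 bp
  53→65: 12 bp
  65→77: 12 bp
  77→79: 2 bp
  79→90: 11 bp
  90→0 (wrap): 103-90+0 = 13 bp

[2,2,2,4,7,11,12,12,12,12,13,14]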